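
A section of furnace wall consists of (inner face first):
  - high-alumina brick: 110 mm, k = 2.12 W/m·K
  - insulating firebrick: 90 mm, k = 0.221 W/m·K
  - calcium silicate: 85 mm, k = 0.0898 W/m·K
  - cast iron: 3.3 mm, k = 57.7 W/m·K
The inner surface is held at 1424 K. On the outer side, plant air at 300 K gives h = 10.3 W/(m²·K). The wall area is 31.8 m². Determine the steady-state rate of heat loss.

Q ≈ 23800 W

Series thermal resistances:
R_high-alumina brick = L/(kA) = 0.11/(2.12×31.8) = 0.001632 K/W
R_insulating firebrick = L/(kA) = 0.09/(0.221×31.8) = 0.01281 K/W
R_calcium silicate = L/(kA) = 0.085/(0.0898×31.8) = 0.02977 K/W
R_cast iron = L/(kA) = 0.0033/(57.7×31.8) = 1.799×10^-6 K/W
R_outer film = 1/(h_o·A) = 1/(10.3×31.8) = 0.003053 K/W
R_total = 0.04726 K/W
Q = ΔT / R_total = 1124 / 0.04726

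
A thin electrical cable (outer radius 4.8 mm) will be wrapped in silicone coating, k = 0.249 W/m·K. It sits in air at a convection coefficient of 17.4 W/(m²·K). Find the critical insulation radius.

r_cr ≈ 14.3 mm

For a cylinder r_cr = k/h = 0.249/17.4
r_cr = 14.3 mm; since the bare radius (4.8 mm) is below r_cr, adding a thin layer of insulation will *increase* heat loss.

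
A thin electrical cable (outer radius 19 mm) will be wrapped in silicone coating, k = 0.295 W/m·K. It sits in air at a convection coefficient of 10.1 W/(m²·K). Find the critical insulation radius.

r_cr ≈ 29.2 mm

For a cylinder r_cr = k/h = 0.295/10.1
r_cr = 29.2 mm; since the bare radius (19 mm) is below r_cr, adding a thin layer of insulation will *increase* heat loss.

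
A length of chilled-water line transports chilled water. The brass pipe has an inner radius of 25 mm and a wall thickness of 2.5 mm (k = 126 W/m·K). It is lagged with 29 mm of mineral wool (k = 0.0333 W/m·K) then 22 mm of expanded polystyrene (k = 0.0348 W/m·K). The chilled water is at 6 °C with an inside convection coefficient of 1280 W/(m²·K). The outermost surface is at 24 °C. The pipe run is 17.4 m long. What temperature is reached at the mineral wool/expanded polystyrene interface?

Treating each annulus and film as a series resistance:
R_inner film = 1/(h_i·2πr₁L) = 1/(1280×2π×0.025×17.4) = 2.858×10^-4 K/W
R_brass pipe wall = ln(27.5/25)/(2π×126×17.4) = 6.919×10^-6 K/W
R_mineral wool = ln(56.5/27.5)/(2π×0.0333×17.4) = 0.1978 K/W
R_expanded polystyrene = ln(78.5/56.5)/(2π×0.0348×17.4) = 0.08644 K/W
R_total = 0.2845 K/W
Q = ΔT/R_total = 18/0.2845
Q = 63.3 W
T_interface = T_inner + Q·ΣR(inner→interface) = 6 + 63.3×0.1981

T ≈ 18.5 °C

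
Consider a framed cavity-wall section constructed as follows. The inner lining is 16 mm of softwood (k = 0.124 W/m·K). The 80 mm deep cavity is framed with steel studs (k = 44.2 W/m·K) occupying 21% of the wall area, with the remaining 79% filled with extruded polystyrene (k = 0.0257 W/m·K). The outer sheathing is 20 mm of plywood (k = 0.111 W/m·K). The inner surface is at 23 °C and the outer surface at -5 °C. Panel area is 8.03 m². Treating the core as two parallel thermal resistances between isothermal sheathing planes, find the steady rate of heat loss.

Q ≈ 707 W

Sheathing layers in series; stud and cavity paths in parallel between them.
R_inner = 0.016/(0.124×8.03) = 0.01607 K/W
R_stud  = 0.08/(44.2×0.21×8.03) = 0.001073 K/W
R_cav   = 0.08/(0.0257×0.79×8.03) = 0.4907 K/W
1/R_core = 1/R_stud + 1/R_cav → R_core = 0.001071 K/W
R_outer = 0.02/(0.111×8.03) = 0.02244 K/W
R_total = 0.03958 K/W
Q = ΔT/R_total = 28/0.03958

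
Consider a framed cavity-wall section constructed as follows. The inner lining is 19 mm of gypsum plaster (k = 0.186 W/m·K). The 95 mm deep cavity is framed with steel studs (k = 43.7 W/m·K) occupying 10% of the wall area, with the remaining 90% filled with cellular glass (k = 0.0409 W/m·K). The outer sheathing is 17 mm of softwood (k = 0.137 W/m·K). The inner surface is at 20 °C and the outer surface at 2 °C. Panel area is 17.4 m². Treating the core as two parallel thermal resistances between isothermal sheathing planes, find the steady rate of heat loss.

Q ≈ 1260 W

Sheathing layers in series; stud and cavity paths in parallel between them.
R_inner = 0.019/(0.186×17.4) = 0.005871 K/W
R_stud  = 0.095/(43.7×0.1×17.4) = 0.001249 K/W
R_cav   = 0.095/(0.0409×0.9×17.4) = 0.1483 K/W
1/R_core = 1/R_stud + 1/R_cav → R_core = 0.001239 K/W
R_outer = 0.017/(0.137×17.4) = 0.007131 K/W
R_total = 0.01424 K/W
Q = ΔT/R_total = 18/0.01424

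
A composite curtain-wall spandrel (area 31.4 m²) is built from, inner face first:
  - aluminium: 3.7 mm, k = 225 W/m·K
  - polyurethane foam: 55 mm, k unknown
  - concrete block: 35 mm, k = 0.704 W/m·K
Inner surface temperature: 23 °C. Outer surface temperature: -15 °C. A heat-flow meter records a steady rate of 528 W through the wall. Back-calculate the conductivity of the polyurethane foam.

Using the resistance-network approach (series):
R_aluminium = L/(kA) = 0.0037/(225×31.4) = 5.237×10^-7 K/W
R_concrete block = L/(kA) = 0.035/(0.704×31.4) = 0.001583 K/W
Sum of known resistances R_other = 0.001584 K/W
Total R = ΔT/Q = 38/528 = 0.07197 K/W
R_polyurethane foam = R_total − R_other = 0.07039 K/W
k = L/(R·A) = 0.055/(0.07039×31.4)

k ≈ 0.0249 W/(m·K)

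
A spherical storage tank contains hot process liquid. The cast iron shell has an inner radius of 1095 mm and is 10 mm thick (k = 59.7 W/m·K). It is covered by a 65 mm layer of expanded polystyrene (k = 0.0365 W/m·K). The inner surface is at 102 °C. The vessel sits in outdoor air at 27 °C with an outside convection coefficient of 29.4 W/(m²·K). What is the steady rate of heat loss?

Q ≈ 672 W

Radial (spherical) resistances in series:
R_cast iron shell = (1/1.095 − 1/1.105)/(4π×59.7) = 1.102×10^-5 K/W
R_expanded polystyrene = (1/1.105 − 1/1.17)/(4π×0.0365) = 0.1096 K/W
R_outer film = 1/(h·4πr_o²) = 1/(29.4×4π×1.17²) = 0.001977 K/W
R_total = 0.1116 K/W
Q = ΔT/R_total = 75/0.1116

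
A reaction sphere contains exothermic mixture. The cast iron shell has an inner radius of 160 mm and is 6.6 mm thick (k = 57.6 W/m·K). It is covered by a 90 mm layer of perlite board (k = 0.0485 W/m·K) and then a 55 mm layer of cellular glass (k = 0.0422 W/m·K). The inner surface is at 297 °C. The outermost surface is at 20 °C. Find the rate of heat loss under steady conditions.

Spherical conduction: R = (1/r_in − 1/r_out)/(4πk) per layer; series-sum.
R_cast iron shell = (1/0.16 − 1/0.1666)/(4π×57.6) = 3.421×10^-4 K/W
R_perlite board = (1/0.1666 − 1/0.2566)/(4π×0.0485) = 3.454 K/W
R_cellular glass = (1/0.2566 − 1/0.3116)/(4π×0.0422) = 1.297 K/W
R_total = 4.752 K/W
Q = ΔT/R_total = 277/4.752

Q ≈ 58.3 W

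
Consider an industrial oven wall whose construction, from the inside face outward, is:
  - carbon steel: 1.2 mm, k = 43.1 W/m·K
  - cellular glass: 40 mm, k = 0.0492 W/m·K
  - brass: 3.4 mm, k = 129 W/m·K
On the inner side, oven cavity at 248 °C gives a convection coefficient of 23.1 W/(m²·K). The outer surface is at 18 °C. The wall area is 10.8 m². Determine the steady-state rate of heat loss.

Q ≈ 2900 W

Using the resistance-network approach (series):
R_inner film = 1/(h_i·A) = 1/(23.1×10.8) = 0.004008 K/W
R_carbon steel = L/(kA) = 0.0012/(43.1×10.8) = 2.578×10^-6 K/W
R_cellular glass = L/(kA) = 0.04/(0.0492×10.8) = 0.07528 K/W
R_brass = L/(kA) = 0.0034/(129×10.8) = 2.44×10^-6 K/W
R_total = 0.07929 K/W
Q = ΔT / R_total = 230 / 0.07929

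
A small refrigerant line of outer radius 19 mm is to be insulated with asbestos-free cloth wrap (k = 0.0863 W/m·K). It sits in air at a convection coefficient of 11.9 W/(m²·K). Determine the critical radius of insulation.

For a cylinder r_cr = k/h = 0.0863/11.9
r_cr = 7.25 mm; since the bare radius (19 mm) is above r_cr, any added insulation will reduce heat loss.

r_cr ≈ 7.25 mm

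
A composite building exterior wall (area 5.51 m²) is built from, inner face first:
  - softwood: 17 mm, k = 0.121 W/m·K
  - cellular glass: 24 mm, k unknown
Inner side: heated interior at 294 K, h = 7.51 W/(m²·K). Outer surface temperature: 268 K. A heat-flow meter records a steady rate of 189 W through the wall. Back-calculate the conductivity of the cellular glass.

k ≈ 0.0496 W/(m·K)

Treating each layer as a thermal resistance in series:
R_inner film = 1/(h_i·A) = 1/(7.51×5.51) = 0.02417 K/W
R_softwood = L/(kA) = 0.017/(0.121×5.51) = 0.0255 K/W
Sum of known resistances R_other = 0.04966 K/W
Total R = ΔT/Q = 26/189 = 0.1376 K/W
R_cellular glass = R_total − R_other = 0.0879 K/W
k = L/(R·A) = 0.024/(0.0879×5.51)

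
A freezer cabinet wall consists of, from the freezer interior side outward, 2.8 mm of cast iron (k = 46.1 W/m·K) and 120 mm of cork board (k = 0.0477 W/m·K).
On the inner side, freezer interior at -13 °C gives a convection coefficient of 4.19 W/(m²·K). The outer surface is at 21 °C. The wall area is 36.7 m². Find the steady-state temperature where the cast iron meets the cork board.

T ≈ -10.1 °C

Thermal resistances in series:
R_inner film = 1/(h_i·A) = 1/(4.19×36.7) = 0.006503 K/W
R_cast iron = L/(kA) = 0.0028/(46.1×36.7) = 1.655×10^-6 K/W
R_cork board = L/(kA) = 0.12/(0.0477×36.7) = 0.06855 K/W
R_total = 0.07505 K/W;  Q = ΔT/R_total = 34/0.07505 = 453 W
T_interface = T_inner + Q·ΣR(inner→interface) = -13 + 453×0.006505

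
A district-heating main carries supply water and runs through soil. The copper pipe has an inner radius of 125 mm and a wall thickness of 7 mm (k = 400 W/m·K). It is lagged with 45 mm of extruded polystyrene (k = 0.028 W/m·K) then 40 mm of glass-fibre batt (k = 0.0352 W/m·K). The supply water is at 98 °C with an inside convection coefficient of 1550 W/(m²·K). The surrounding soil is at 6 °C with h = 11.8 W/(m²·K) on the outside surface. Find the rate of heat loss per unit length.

Treating each annulus and film as a series resistance:
R_inner film = 1/(h_i·2πr₁L) = 1/(1550×2π×0.125×1) = 8.214×10^-4 K/W
R_copper pipe wall = ln(132/125)/(2π×400×1) = 2.168×10^-5 K/W
R_extruded polystyrene = ln(177/132)/(2π×0.028×1) = 1.667 K/W
R_glass-fibre batt = ln(217/177)/(2π×0.0352×1) = 0.9212 K/W
R_outer film = 1/(h_o·2πr_oL) = 1/(11.8×2π×0.217×1) = 0.06216 K/W
R_total = 2.652 K/W
Q = ΔT/R_total = 92/2.652

q′ ≈ 34.7 W/m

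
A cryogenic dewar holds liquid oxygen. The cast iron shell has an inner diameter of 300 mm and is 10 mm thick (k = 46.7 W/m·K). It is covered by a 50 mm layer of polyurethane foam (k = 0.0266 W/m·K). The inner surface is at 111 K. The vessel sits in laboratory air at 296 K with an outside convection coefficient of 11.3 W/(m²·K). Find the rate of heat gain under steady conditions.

Spherical conduction: R = (1/r_in − 1/r_out)/(4πk) per layer; series-sum.
R_cast iron shell = (1/0.15 − 1/0.16)/(4π×46.7) = 7.1×10^-4 K/W
R_polyurethane foam = (1/0.16 − 1/0.21)/(4π×0.0266) = 4.452 K/W
R_outer film = 1/(h·4πr_o²) = 1/(11.3×4π×0.21²) = 0.1597 K/W
R_total = 4.612 K/W
Q = ΔT/R_total = 185/4.612

Q ≈ 40.1 W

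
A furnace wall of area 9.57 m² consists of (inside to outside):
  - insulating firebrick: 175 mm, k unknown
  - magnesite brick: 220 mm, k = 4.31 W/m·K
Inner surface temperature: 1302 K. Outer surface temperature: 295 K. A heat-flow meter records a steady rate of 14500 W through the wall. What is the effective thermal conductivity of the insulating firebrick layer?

k ≈ 0.285 W/(m·K)

Model the wall as resistances in series:
R_magnesite brick = L/(kA) = 0.22/(4.31×9.57) = 0.005334 K/W
Sum of known resistances R_other = 0.005334 K/W
Total R = ΔT/Q = 1007/14500 = 0.06945 K/W
R_insulating firebrick = R_total − R_other = 0.06411 K/W
k = L/(R·A) = 0.175/(0.06411×9.57)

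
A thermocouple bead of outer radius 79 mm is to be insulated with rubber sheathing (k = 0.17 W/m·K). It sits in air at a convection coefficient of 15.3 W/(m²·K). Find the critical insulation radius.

For a sphere r_cr = 2k/h = 2×0.17/15.3
r_cr = 22.2 mm; since the bare radius (79 mm) is above r_cr, any added insulation will reduce heat loss.

r_cr ≈ 22.2 mm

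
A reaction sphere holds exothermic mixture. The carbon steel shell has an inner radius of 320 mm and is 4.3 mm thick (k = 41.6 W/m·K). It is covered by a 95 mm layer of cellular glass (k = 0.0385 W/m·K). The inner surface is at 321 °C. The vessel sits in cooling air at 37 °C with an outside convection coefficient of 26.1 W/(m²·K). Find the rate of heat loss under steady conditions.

Radial (spherical) resistances in series:
R_carbon steel shell = (1/0.32 − 1/0.3243)/(4π×41.6) = 7.926×10^-5 K/W
R_cellular glass = (1/0.3243 − 1/0.4193)/(4π×0.0385) = 1.444 K/W
R_outer film = 1/(h·4πr_o²) = 1/(26.1×4π×0.4193²) = 0.01734 K/W
R_total = 1.461 K/W
Q = ΔT/R_total = 284/1.461

Q ≈ 194 W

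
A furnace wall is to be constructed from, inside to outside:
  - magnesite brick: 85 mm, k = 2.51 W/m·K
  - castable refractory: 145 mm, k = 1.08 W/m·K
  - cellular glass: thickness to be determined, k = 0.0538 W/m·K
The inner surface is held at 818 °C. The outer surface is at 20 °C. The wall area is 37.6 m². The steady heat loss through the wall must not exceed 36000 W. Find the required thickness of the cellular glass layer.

Series thermal resistances:
R_magnesite brick = L/(kA) = 0.085/(2.51×37.6) = 9.007×10^-4 K/W
R_castable refractory = L/(kA) = 0.145/(1.08×37.6) = 0.003571 K/W
Sum of the known resistances R_other = 0.004471 K/W
Required total resistance R_tot = ΔT/Q_allow = 798/36000 = 0.02217 K/W
R_cellular glass = R_tot − R_other = 0.0177 K/W
L = R·k·A = 0.0177×0.0538×37.6

L ≈ 35.8 mm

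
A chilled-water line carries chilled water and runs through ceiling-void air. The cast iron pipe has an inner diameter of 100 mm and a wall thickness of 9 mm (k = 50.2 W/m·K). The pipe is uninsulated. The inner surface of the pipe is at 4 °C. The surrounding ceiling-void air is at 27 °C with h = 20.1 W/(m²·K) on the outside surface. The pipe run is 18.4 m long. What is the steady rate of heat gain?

Per-layer cylindrical resistances, series-summed:
R_cast iron pipe wall = ln(59/50)/(2π×50.2×18.4) = 2.852×10^-5 K/W
R_outer film = 1/(h_o·2πr_oL) = 1/(20.1×2π×0.059×18.4) = 0.007294 K/W
R_total = 0.007322 K/W
Q = ΔT/R_total = 23/0.007322

Q ≈ 3140 W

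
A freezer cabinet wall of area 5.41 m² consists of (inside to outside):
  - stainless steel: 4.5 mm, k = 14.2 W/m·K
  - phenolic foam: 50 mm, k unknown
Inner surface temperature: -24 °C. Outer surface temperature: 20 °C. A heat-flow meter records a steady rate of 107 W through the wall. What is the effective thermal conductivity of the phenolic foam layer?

k ≈ 0.0225 W/(m·K)

Series thermal resistances:
R_stainless steel = L/(kA) = 0.0045/(14.2×5.41) = 5.858×10^-5 K/W
Sum of known resistances R_other = 5.858×10^-5 K/W
Total R = ΔT/Q = 44/107 = 0.4112 K/W
R_phenolic foam = R_total − R_other = 0.4112 K/W
k = L/(R·A) = 0.05/(0.4112×5.41)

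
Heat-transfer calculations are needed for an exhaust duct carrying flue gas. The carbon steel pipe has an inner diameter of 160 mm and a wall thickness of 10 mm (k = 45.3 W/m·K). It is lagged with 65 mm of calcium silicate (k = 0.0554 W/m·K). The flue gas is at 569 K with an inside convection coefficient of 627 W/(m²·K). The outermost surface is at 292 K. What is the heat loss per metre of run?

Treating each annulus and film as a series resistance:
R_inner film = 1/(h_i·2πr₁L) = 1/(627×2π×0.08×1) = 0.003173 K/W
R_carbon steel pipe wall = ln(90/80)/(2π×45.3×1) = 4.138×10^-4 K/W
R_calcium silicate = ln(155/90)/(2π×0.0554×1) = 1.562 K/W
R_total = 1.565 K/W
Q = ΔT/R_total = 277/1.565

q′ ≈ 177 W/m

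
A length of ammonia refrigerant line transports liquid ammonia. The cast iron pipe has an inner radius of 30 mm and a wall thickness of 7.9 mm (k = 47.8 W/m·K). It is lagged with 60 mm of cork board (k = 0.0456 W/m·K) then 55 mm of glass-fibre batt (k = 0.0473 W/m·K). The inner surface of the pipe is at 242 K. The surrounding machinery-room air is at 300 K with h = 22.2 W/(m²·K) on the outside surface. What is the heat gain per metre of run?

q′ ≈ 11.9 W/m

Cylindrical conduction, so R = ln(r₂/r₁)/(2πkL) per layer, in series:
R_cast iron pipe wall = ln(37.9/30)/(2π×47.8×1) = 7.783×10^-4 K/W
R_cork board = ln(97.9/37.9)/(2π×0.0456×1) = 3.312 K/W
R_glass-fibre batt = ln(152.9/97.9)/(2π×0.0473×1) = 1.5 K/W
R_outer film = 1/(h_o·2πr_oL) = 1/(22.2×2π×0.1529×1) = 0.04689 K/W
R_total = 4.86 K/W
Q = ΔT/R_total = 58/4.86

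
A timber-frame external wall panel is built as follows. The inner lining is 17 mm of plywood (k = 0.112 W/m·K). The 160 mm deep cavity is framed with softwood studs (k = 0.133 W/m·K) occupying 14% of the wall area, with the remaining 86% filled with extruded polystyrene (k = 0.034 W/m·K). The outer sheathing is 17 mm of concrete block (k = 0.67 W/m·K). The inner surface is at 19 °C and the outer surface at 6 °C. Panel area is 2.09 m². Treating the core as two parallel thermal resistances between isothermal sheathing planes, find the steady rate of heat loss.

Q ≈ 7.72 W

Sheathing layers in series; stud and cavity paths in parallel between them.
R_inner = 0.017/(0.112×2.09) = 0.07262 K/W
R_stud  = 0.16/(0.133×0.14×2.09) = 4.111 K/W
R_cav   = 0.16/(0.034×0.86×2.09) = 2.618 K/W
1/R_core = 1/R_stud + 1/R_cav → R_core = 1.6 K/W
R_outer = 0.017/(0.67×2.09) = 0.01214 K/W
R_total = 1.684 K/W
Q = ΔT/R_total = 13/1.684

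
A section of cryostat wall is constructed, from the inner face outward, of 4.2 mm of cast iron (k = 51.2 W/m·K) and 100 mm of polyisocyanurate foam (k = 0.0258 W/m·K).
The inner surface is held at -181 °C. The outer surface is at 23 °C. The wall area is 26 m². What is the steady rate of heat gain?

Series thermal resistances:
R_cast iron = L/(kA) = 0.0042/(51.2×26) = 3.155×10^-6 K/W
R_polyisocyanurate foam = L/(kA) = 0.1/(0.0258×26) = 0.1491 K/W
R_total = 0.1491 K/W
Q = ΔT / R_total = 204 / 0.1491

Q ≈ 1370 W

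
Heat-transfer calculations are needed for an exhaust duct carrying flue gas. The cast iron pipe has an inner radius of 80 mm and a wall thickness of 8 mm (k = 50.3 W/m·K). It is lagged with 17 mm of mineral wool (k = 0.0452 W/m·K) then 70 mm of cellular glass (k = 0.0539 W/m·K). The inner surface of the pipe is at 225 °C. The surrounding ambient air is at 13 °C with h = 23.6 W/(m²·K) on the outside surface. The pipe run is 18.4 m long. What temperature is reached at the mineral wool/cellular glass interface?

For a radial system each layer contributes R = ln(r_out/r_in)/(2πkL); films add R = 1/(hA).
R_cast iron pipe wall = ln(88/80)/(2π×50.3×18.4) = 1.639×10^-5 K/W
R_mineral wool = ln(105/88)/(2π×0.0452×18.4) = 0.0338 K/W
R_cellular glass = ln(175/105)/(2π×0.0539×18.4) = 0.08198 K/W
R_outer film = 1/(h_o·2πr_oL) = 1/(23.6×2π×0.175×18.4) = 0.002094 K/W
R_total = 0.1179 K/W
Q = ΔT/R_total = 212/0.1179
Q = 1800 W
T_interface = T_inner − Q·ΣR(inner→interface) = 225 − 1800×0.03382

T ≈ 164 °C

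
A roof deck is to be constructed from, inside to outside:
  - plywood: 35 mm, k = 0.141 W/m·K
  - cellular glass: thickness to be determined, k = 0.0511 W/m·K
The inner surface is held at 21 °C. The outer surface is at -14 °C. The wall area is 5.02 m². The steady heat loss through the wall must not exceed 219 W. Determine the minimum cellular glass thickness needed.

Model the wall as resistances in series:
R_plywood = L/(kA) = 0.035/(0.141×5.02) = 0.04945 K/W
Sum of the known resistances R_other = 0.04945 K/W
Required total resistance R_tot = ΔT/Q_allow = 35/219 = 0.1598 K/W
R_cellular glass = R_tot − R_other = 0.1104 K/W
L = R·k·A = 0.1104×0.0511×5.02

L ≈ 28.3 mm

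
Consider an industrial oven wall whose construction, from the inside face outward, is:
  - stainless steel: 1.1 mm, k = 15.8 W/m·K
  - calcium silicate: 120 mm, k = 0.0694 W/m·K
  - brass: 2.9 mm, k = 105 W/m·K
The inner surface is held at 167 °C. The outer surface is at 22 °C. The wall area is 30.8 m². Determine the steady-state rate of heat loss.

Q ≈ 2580 W

Model the wall as resistances in series:
R_stainless steel = L/(kA) = 0.0011/(15.8×30.8) = 2.26×10^-6 K/W
R_calcium silicate = L/(kA) = 0.12/(0.0694×30.8) = 0.05614 K/W
R_brass = L/(kA) = 0.0029/(105×30.8) = 8.967×10^-7 K/W
R_total = 0.05614 K/W
Q = ΔT / R_total = 145 / 0.05614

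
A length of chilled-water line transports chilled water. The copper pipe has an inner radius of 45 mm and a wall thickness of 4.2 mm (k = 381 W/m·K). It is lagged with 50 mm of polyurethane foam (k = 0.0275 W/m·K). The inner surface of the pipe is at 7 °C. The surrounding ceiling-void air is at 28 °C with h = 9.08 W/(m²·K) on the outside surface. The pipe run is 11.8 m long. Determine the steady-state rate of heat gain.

Treating each annulus and film as a series resistance:
R_copper pipe wall = ln(49.2/45)/(2π×381×11.8) = 3.159×10^-6 K/W
R_polyurethane foam = ln(99.2/49.2)/(2π×0.0275×11.8) = 0.3439 K/W
R_outer film = 1/(h_o·2πr_oL) = 1/(9.08×2π×0.0992×11.8) = 0.01497 K/W
R_total = 0.3589 K/W
Q = ΔT/R_total = 21/0.3589

Q ≈ 58.5 W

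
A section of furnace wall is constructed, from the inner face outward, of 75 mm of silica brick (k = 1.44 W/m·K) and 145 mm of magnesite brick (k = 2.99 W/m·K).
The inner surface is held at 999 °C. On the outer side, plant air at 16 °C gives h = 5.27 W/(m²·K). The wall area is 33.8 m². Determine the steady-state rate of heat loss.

Using the resistance-network approach (series):
R_silica brick = L/(kA) = 0.075/(1.44×33.8) = 0.001541 K/W
R_magnesite brick = L/(kA) = 0.145/(2.99×33.8) = 0.001435 K/W
R_outer film = 1/(h_o·A) = 1/(5.27×33.8) = 0.005614 K/W
R_total = 0.00859 K/W
Q = ΔT / R_total = 983 / 0.00859

Q ≈ 114000 W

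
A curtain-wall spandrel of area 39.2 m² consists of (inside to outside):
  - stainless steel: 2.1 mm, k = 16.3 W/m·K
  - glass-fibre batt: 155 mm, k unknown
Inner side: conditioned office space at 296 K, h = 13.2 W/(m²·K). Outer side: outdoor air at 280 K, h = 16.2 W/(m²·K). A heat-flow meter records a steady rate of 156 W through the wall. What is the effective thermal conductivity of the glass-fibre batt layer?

k ≈ 0.0399 W/(m·K)

Treating each layer as a thermal resistance in series:
R_inner film = 1/(h_i·A) = 1/(13.2×39.2) = 0.001933 K/W
R_stainless steel = L/(kA) = 0.0021/(16.3×39.2) = 3.287×10^-6 K/W
R_outer film = 1/(h_o·A) = 1/(16.2×39.2) = 0.001575 K/W
Sum of known resistances R_other = 0.003511 K/W
Total R = ΔT/Q = 16/156 = 0.1026 K/W
R_glass-fibre batt = R_total − R_other = 0.09905 K/W
k = L/(R·A) = 0.155/(0.09905×39.2)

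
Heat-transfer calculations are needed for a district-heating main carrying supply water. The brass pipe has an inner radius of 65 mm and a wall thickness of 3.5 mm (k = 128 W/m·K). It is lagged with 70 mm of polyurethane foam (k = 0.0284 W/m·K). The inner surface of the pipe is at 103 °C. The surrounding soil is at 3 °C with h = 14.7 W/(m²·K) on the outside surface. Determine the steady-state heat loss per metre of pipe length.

Cylindrical conduction, so R = ln(r₂/r₁)/(2πkL) per layer, in series:
R_brass pipe wall = ln(68.5/65)/(2π×128×1) = 6.521×10^-5 K/W
R_polyurethane foam = ln(138.5/68.5)/(2π×0.0284×1) = 3.945 K/W
R_outer film = 1/(h_o·2πr_oL) = 1/(14.7×2π×0.1385×1) = 0.07817 K/W
R_total = 4.024 K/W
Q = ΔT/R_total = 100/4.024

q′ ≈ 24.9 W/m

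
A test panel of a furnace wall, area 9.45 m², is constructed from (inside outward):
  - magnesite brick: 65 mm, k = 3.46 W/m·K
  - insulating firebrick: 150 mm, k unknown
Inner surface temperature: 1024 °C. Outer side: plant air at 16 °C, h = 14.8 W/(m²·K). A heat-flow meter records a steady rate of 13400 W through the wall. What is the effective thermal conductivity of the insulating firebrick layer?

k ≈ 0.24 W/(m·K)

Series thermal resistances:
R_magnesite brick = L/(kA) = 0.065/(3.46×9.45) = 0.001988 K/W
R_outer film = 1/(h_o·A) = 1/(14.8×9.45) = 0.00715 K/W
Sum of known resistances R_other = 0.009138 K/W
Total R = ΔT/Q = 1008/13400 = 0.07522 K/W
R_insulating firebrick = R_total − R_other = 0.06609 K/W
k = L/(R·A) = 0.15/(0.06609×9.45)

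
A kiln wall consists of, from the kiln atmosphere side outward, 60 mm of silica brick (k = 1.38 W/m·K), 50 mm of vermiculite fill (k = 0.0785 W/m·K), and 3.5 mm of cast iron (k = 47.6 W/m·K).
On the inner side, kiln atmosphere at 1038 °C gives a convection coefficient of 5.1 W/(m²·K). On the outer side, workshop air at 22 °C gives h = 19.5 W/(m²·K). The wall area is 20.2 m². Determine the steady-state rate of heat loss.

Series thermal resistances:
R_inner film = 1/(h_i·A) = 1/(5.1×20.2) = 0.009707 K/W
R_silica brick = L/(kA) = 0.06/(1.38×20.2) = 0.002152 K/W
R_vermiculite fill = L/(kA) = 0.05/(0.0785×20.2) = 0.03153 K/W
R_cast iron = L/(kA) = 0.0035/(47.6×20.2) = 3.64×10^-6 K/W
R_outer film = 1/(h_o·A) = 1/(19.5×20.2) = 0.002539 K/W
R_total = 0.04593 K/W
Q = ΔT / R_total = 1016 / 0.04593

Q ≈ 22100 W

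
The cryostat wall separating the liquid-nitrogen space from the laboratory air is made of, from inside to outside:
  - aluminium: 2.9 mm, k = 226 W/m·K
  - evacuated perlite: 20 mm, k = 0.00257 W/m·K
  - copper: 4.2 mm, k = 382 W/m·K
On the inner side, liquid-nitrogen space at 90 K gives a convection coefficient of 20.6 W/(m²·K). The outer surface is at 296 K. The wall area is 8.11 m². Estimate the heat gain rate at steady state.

Thermal resistances in series:
R_inner film = 1/(h_i·A) = 1/(20.6×8.11) = 0.005986 K/W
R_aluminium = L/(kA) = 0.0029/(226×8.11) = 1.582×10^-6 K/W
R_evacuated perlite = L/(kA) = 0.02/(0.00257×8.11) = 0.9596 K/W
R_copper = L/(kA) = 0.0042/(382×8.11) = 1.356×10^-6 K/W
R_total = 0.9656 K/W
Q = ΔT / R_total = 206 / 0.9656

Q ≈ 213 W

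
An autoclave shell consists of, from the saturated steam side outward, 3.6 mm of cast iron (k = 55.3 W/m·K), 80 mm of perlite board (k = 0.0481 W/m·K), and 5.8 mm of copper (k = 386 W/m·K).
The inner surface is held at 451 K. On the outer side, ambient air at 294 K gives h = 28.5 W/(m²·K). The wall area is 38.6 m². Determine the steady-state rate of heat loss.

Q ≈ 3570 W

Treating each layer as a thermal resistance in series:
R_cast iron = L/(kA) = 0.0036/(55.3×38.6) = 1.687×10^-6 K/W
R_perlite board = L/(kA) = 0.08/(0.0481×38.6) = 0.04309 K/W
R_copper = L/(kA) = 0.0058/(386×38.6) = 3.893×10^-7 K/W
R_outer film = 1/(h_o·A) = 1/(28.5×38.6) = 9.09×10^-4 K/W
R_total = 0.044 K/W
Q = ΔT / R_total = 157 / 0.044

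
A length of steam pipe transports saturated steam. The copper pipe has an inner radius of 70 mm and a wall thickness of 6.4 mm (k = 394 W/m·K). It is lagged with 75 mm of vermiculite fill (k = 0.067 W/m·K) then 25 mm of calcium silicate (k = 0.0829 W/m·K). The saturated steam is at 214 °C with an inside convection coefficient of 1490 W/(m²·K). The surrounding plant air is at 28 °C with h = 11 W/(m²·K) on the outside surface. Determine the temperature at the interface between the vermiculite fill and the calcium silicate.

For a radial system each layer contributes R = ln(r_out/r_in)/(2πkL); films add R = 1/(hA).
R_inner film = 1/(h_i·2πr₁L) = 1/(1490×2π×0.07×1) = 0.001526 K/W
R_copper pipe wall = ln(76.4/70)/(2π×394×1) = 3.534×10^-5 K/W
R_vermiculite fill = ln(151.4/76.4)/(2π×0.067×1) = 1.625 K/W
R_calcium silicate = ln(176.4/151.4)/(2π×0.0829×1) = 0.2934 K/W
R_outer film = 1/(h_o·2πr_oL) = 1/(11×2π×0.1764×1) = 0.08202 K/W
R_total = 2.002 K/W
Q = ΔT/R_total = 186/2.002
Q = 92.9 W/m
T_interface = T_inner − Q·ΣR(inner→interface) = 214 − 92.9×1.626

T ≈ 62.9 °C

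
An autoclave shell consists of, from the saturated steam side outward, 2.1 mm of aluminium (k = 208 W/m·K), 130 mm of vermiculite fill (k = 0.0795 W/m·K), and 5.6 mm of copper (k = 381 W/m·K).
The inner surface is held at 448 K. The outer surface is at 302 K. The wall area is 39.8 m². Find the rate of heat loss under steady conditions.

Q ≈ 3550 W

Using the resistance-network approach (series):
R_aluminium = L/(kA) = 0.0021/(208×39.8) = 2.537×10^-7 K/W
R_vermiculite fill = L/(kA) = 0.13/(0.0795×39.8) = 0.04109 K/W
R_copper = L/(kA) = 0.0056/(381×39.8) = 3.693×10^-7 K/W
R_total = 0.04109 K/W
Q = ΔT / R_total = 146 / 0.04109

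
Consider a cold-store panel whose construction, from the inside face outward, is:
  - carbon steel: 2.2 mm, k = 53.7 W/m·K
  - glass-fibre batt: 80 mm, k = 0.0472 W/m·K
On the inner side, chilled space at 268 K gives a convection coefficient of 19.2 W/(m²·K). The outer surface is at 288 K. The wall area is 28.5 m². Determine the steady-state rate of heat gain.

Treating each layer as a thermal resistance in series:
R_inner film = 1/(h_i·A) = 1/(19.2×28.5) = 0.001827 K/W
R_carbon steel = L/(kA) = 0.0022/(53.7×28.5) = 1.437×10^-6 K/W
R_glass-fibre batt = L/(kA) = 0.08/(0.0472×28.5) = 0.05947 K/W
R_total = 0.0613 K/W
Q = ΔT / R_total = 20 / 0.0613

Q ≈ 326 W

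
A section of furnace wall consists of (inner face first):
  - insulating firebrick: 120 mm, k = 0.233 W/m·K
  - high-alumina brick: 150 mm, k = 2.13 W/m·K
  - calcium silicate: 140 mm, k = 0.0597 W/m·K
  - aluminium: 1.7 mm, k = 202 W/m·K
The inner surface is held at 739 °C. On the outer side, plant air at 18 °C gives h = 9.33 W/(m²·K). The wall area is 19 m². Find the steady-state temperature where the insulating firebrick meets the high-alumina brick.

Using the resistance-network approach (series):
R_insulating firebrick = L/(kA) = 0.12/(0.233×19) = 0.02711 K/W
R_high-alumina brick = L/(kA) = 0.15/(2.13×19) = 0.003706 K/W
R_calcium silicate = L/(kA) = 0.14/(0.0597×19) = 0.1234 K/W
R_aluminium = L/(kA) = 0.0017/(202×19) = 4.429×10^-7 K/W
R_outer film = 1/(h_o·A) = 1/(9.33×19) = 0.005641 K/W
R_total = 0.1599 K/W;  Q = ΔT/R_total = 721/0.1599 = 4510 W
T_interface = T_inner − Q·ΣR(inner→interface) = 739 − 4510×0.02711

T ≈ 617 °C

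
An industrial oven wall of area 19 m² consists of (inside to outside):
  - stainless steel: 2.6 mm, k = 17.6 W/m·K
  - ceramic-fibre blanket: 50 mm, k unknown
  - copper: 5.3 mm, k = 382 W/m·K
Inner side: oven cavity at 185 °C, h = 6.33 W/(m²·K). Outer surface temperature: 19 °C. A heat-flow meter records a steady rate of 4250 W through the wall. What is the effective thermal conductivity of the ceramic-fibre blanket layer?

k ≈ 0.0856 W/(m·K)

Treating each layer as a thermal resistance in series:
R_inner film = 1/(h_i·A) = 1/(6.33×19) = 0.008315 K/W
R_stainless steel = L/(kA) = 0.0026/(17.6×19) = 7.775×10^-6 K/W
R_copper = L/(kA) = 0.0053/(382×19) = 7.302×10^-7 K/W
Sum of known resistances R_other = 0.008323 K/W
Total R = ΔT/Q = 166/4250 = 0.03906 K/W
R_ceramic-fibre blanket = R_total − R_other = 0.03074 K/W
k = L/(R·A) = 0.05/(0.03074×19)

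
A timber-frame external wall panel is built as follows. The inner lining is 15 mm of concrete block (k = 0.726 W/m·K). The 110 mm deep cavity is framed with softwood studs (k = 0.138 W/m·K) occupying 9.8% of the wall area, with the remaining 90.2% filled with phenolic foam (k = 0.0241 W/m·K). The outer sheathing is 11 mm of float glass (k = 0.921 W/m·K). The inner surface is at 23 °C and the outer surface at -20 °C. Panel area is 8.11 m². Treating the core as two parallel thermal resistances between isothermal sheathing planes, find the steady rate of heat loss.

Sheathing layers in series; stud and cavity paths in parallel between them.
R_inner = 0.015/(0.726×8.11) = 0.002548 K/W
R_stud  = 0.11/(0.138×0.098×8.11) = 1.003 K/W
R_cav   = 0.11/(0.0241×0.902×8.11) = 0.6239 K/W
1/R_core = 1/R_stud + 1/R_cav → R_core = 0.3846 K/W
R_outer = 0.011/(0.921×8.11) = 0.001473 K/W
R_total = 0.3887 K/W
Q = ΔT/R_total = 43/0.3887

Q ≈ 111 W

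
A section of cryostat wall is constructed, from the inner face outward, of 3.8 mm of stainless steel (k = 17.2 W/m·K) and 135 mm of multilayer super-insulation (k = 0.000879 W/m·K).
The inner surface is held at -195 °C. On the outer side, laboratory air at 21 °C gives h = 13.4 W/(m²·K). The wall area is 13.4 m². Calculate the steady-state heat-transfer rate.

Q ≈ 18.8 W

Thermal resistances in series:
R_stainless steel = L/(kA) = 0.0038/(17.2×13.4) = 1.649×10^-5 K/W
R_multilayer super-insulation = L/(kA) = 0.135/(0.000879×13.4) = 11.46 K/W
R_outer film = 1/(h_o·A) = 1/(13.4×13.4) = 0.005569 K/W
R_total = 11.47 K/W
Q = ΔT / R_total = 216 / 11.47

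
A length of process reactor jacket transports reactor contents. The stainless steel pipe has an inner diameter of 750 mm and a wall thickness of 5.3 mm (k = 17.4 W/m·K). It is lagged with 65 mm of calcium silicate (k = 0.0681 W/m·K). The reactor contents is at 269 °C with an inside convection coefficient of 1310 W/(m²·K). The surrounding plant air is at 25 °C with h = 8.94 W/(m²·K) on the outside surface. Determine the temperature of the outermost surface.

T ≈ 48.8 °C

Cylindrical conduction, so R = ln(r₂/r₁)/(2πkL) per layer, in series:
R_inner film = 1/(h_i·2πr₁L) = 1/(1310×2π×0.375×1) = 3.24×10^-4 K/W
R_stainless steel pipe wall = ln(380.3/375)/(2π×17.4×1) = 1.284×10^-4 K/W
R_calcium silicate = ln(445.3/380.3)/(2π×0.0681×1) = 0.3688 K/W
R_outer film = 1/(h_o·2πr_oL) = 1/(8.94×2π×0.4453×1) = 0.03998 K/W
R_total = 0.4092 K/W
Q = ΔT/R_total = 244/0.4092
Q = 596 W/m
T_interface = T_inner − Q·ΣR(inner→interface) = 269 − 596×0.3692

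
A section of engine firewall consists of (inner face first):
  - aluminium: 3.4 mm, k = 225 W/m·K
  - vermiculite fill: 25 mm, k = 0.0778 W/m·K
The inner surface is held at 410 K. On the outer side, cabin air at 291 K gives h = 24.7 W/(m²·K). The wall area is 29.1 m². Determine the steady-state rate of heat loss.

Series thermal resistances:
R_aluminium = L/(kA) = 0.0034/(225×29.1) = 5.193×10^-7 K/W
R_vermiculite fill = L/(kA) = 0.025/(0.0778×29.1) = 0.01104 K/W
R_outer film = 1/(h_o·A) = 1/(24.7×29.1) = 0.001391 K/W
R_total = 0.01243 K/W
Q = ΔT / R_total = 119 / 0.01243

Q ≈ 9570 W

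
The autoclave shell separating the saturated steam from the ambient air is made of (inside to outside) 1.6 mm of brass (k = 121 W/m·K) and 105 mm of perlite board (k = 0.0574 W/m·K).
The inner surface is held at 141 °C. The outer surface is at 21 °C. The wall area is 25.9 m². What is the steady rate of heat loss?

Q ≈ 1700 W

Thermal resistances in series:
R_brass = L/(kA) = 0.0016/(121×25.9) = 5.105×10^-7 K/W
R_perlite board = L/(kA) = 0.105/(0.0574×25.9) = 0.07063 K/W
R_total = 0.07063 K/W
Q = ΔT / R_total = 120 / 0.07063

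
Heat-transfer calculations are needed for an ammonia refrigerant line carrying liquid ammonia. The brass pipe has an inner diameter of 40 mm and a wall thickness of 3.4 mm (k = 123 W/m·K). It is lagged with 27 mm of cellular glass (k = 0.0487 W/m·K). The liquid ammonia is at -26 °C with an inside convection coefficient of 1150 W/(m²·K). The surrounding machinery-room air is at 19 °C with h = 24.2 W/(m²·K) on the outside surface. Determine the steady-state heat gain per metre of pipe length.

Radial resistances (cylindrical: R_cond = ln(r_o/r_i)/(2πkL), R_conv = 1/(h·2πrL)):
R_inner film = 1/(h_i·2πr₁L) = 1/(1150×2π×0.02×1) = 0.00692 K/W
R_brass pipe wall = ln(23.4/20)/(2π×123×1) = 2.032×10^-4 K/W
R_cellular glass = ln(50.4/23.4)/(2π×0.0487×1) = 2.507 K/W
R_outer film = 1/(h_o·2πr_oL) = 1/(24.2×2π×0.0504×1) = 0.1305 K/W
R_total = 2.645 K/W
Q = ΔT/R_total = 45/2.645

q′ ≈ 17 W/m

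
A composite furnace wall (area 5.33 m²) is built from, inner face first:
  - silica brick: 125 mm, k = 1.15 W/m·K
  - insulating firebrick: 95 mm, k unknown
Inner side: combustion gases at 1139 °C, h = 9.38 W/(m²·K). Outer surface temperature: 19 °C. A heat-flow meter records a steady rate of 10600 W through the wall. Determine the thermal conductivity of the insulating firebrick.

Series thermal resistances:
R_inner film = 1/(h_i·A) = 1/(9.38×5.33) = 0.02 K/W
R_silica brick = L/(kA) = 0.125/(1.15×5.33) = 0.02039 K/W
Sum of known resistances R_other = 0.0404 K/W
Total R = ΔT/Q = 1120/10600 = 0.1057 K/W
R_insulating firebrick = R_total − R_other = 0.06527 K/W
k = L/(R·A) = 0.095/(0.06527×5.33)

k ≈ 0.273 W/(m·K)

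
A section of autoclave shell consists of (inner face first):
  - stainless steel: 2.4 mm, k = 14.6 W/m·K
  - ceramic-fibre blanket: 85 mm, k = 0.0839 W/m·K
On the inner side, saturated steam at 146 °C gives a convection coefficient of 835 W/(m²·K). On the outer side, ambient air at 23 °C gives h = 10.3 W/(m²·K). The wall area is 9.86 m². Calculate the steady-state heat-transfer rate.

Treating each layer as a thermal resistance in series:
R_inner film = 1/(h_i·A) = 1/(835×9.86) = 1.215×10^-4 K/W
R_stainless steel = L/(kA) = 0.0024/(14.6×9.86) = 1.667×10^-5 K/W
R_ceramic-fibre blanket = L/(kA) = 0.085/(0.0839×9.86) = 0.1027 K/W
R_outer film = 1/(h_o·A) = 1/(10.3×9.86) = 0.009847 K/W
R_total = 0.1127 K/W
Q = ΔT / R_total = 123 / 0.1127

Q ≈ 1090 W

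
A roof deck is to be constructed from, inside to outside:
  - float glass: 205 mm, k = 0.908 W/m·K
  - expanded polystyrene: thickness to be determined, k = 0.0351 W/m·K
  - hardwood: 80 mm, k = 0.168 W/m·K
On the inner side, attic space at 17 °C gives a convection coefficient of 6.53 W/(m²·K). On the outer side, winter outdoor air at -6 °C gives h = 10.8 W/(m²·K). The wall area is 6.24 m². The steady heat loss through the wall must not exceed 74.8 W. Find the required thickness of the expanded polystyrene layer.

L ≈ 34.1 mm

Using the resistance-network approach (series):
R_inner film = 1/(h_i·A) = 1/(6.53×6.24) = 0.02454 K/W
R_float glass = L/(kA) = 0.205/(0.908×6.24) = 0.03618 K/W
R_hardwood = L/(kA) = 0.08/(0.168×6.24) = 0.07631 K/W
R_outer film = 1/(h_o·A) = 1/(10.8×6.24) = 0.01484 K/W
Sum of the known resistances R_other = 0.1519 K/W
Required total resistance R_tot = ΔT/Q_allow = 23/74.8 = 0.3075 K/W
R_expanded polystyrene = R_tot − R_other = 0.1556 K/W
L = R·k·A = 0.1556×0.0351×6.24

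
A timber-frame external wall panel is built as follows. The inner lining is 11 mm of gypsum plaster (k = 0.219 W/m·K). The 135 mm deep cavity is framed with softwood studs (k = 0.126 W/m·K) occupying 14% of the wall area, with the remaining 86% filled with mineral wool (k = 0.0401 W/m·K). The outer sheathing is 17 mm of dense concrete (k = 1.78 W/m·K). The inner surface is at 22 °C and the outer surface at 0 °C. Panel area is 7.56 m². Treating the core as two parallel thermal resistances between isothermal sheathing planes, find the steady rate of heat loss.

Q ≈ 62.8 W

Sheathing layers in series; stud and cavity paths in parallel between them.
R_inner = 0.011/(0.219×7.56) = 0.006644 K/W
R_stud  = 0.135/(0.126×0.14×7.56) = 1.012 K/W
R_cav   = 0.135/(0.0401×0.86×7.56) = 0.5178 K/W
1/R_core = 1/R_stud + 1/R_cav → R_core = 0.3426 K/W
R_outer = 0.017/(1.78×7.56) = 0.001263 K/W
R_total = 0.3505 K/W
Q = ΔT/R_total = 22/0.3505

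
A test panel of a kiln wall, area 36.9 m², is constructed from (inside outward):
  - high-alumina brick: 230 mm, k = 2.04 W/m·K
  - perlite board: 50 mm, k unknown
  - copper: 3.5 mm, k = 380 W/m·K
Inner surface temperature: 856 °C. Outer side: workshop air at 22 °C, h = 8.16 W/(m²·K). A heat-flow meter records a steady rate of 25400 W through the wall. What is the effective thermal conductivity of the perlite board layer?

Treating each layer as a thermal resistance in series:
R_high-alumina brick = L/(kA) = 0.23/(2.04×36.9) = 0.003055 K/W
R_copper = L/(kA) = 0.0035/(380×36.9) = 2.496×10^-7 K/W
R_outer film = 1/(h_o·A) = 1/(8.16×36.9) = 0.003321 K/W
Sum of known resistances R_other = 0.006377 K/W
Total R = ΔT/Q = 834/25400 = 0.03283 K/W
R_perlite board = R_total − R_other = 0.02646 K/W
k = L/(R·A) = 0.05/(0.02646×36.9)

k ≈ 0.0512 W/(m·K)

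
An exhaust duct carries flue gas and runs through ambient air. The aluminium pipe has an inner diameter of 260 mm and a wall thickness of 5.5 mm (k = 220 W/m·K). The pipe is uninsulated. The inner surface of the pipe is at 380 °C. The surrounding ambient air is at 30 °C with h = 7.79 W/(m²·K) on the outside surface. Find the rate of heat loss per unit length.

Cylindrical conduction, so R = ln(r₂/r₁)/(2πkL) per layer, in series:
R_aluminium pipe wall = ln(135.5/130)/(2π×220×1) = 2.998×10^-5 K/W
R_outer film = 1/(h_o·2πr_oL) = 1/(7.79×2π×0.1355×1) = 0.1508 K/W
R_total = 0.1508 K/W
Q = ΔT/R_total = 350/0.1508

q′ ≈ 2320 W/m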